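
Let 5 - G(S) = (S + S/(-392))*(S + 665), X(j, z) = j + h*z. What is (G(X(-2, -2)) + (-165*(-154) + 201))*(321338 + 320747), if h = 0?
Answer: 3390188895365/196 ≈ 1.7297e+10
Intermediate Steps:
X(j, z) = j (X(j, z) = j + 0*z = j + 0 = j)
G(S) = 5 - 391*S*(665 + S)/392 (G(S) = 5 - (S + S/(-392))*(S + 665) = 5 - (S + S*(-1/392))*(665 + S) = 5 - (S - S/392)*(665 + S) = 5 - 391*S/392*(665 + S) = 5 - 391*S*(665 + S)/392)
(G(X(-2, -2)) + (-165*(-154) + 201))*(321338 + 320747) = ((5 - 37145/56*(-2) - 391/392*(-2)²) + (-165*(-154) + 201))*(321338 + 320747) = ((5 + 37145/28 - 391/392*4) + (25410 + 201))*642085 = ((5 + 37145/28 - 391/98) + 25611)*642085 = (260213/196 + 25611)*642085 = (5279969/196)*642085 = 3390188895365/196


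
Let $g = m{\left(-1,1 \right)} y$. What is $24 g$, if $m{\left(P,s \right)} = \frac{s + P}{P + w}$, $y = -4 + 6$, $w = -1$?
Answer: $0$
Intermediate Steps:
$y = 2$
$m{\left(P,s \right)} = \frac{P + s}{-1 + P}$ ($m{\left(P,s \right)} = \frac{s + P}{P - 1} = \frac{P + s}{-1 + P}$)
$g = 0$ ($g = \frac{-1 + 1}{-1 - 1} \cdot 2 = \frac{1}{-2} \cdot 0 \cdot 2 = \left(- \frac{1}{2}\right) 0 \cdot 2 = 0 \cdot 2 = 0$)
$24 g = 24 \cdot 0 = 0$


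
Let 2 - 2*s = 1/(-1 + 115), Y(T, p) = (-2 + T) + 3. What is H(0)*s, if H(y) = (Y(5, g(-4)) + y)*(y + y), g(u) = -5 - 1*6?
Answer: 0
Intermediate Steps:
g(u) = -11 (g(u) = -5 - 6 = -11)
Y(T, p) = 1 + T
s = 227/228 (s = 1 - 1/(2*(-1 + 115)) = 1 - ½/114 = 1 - ½*1/114 = 1 - 1/228 = 227/228 ≈ 0.99561)
H(y) = 2*y*(6 + y) (H(y) = ((1 + 5) + y)*(y + y) = (6 + y)*(2*y) = 2*y*(6 + y))
H(0)*s = (2*0*(6 + 0))*(227/228) = (2*0*6)*(227/228) = 0*(227/228) = 0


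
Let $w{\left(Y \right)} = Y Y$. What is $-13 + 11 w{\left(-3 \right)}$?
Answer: $86$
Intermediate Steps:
$w{\left(Y \right)} = Y^{2}$
$-13 + 11 w{\left(-3 \right)} = -13 + 11 \left(-3\right)^{2} = -13 + 11 \cdot 9 = -13 + 99 = 86$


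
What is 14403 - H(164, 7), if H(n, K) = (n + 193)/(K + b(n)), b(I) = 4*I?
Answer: 187232/13 ≈ 14402.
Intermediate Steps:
H(n, K) = (193 + n)/(K + 4*n) (H(n, K) = (n + 193)/(K + 4*n) = (193 + n)/(K + 4*n))
14403 - H(164, 7) = 14403 - (193 + 164)/(7 + 4*164) = 14403 - 357/(7 + 656) = 14403 - 357/663 = 14403 - 1*7/13 = 14403 - 7/13 = 187232/13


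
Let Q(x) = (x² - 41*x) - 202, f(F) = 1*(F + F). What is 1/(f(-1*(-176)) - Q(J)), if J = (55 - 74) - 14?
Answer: -1/1888 ≈ -0.00052966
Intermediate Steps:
f(F) = 2*F (f(F) = 1*(2*F) = 2*F)
J = -33 (J = -19 - 14 = -33)
Q(x) = -202 + x² - 41*x
1/(f(-1*(-176)) - Q(J)) = 1/(2*(-1*(-176)) - (-202 + (-33)² - 41*(-33))) = 1/(2*176 - (-202 + 1089 + 1353)) = 1/(352 - 1*2240) = 1/(352 - 2240) = 1/(-1888) = -1/1888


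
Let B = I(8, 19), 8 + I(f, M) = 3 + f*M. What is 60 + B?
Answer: 207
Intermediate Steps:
I(f, M) = -5 + M*f (I(f, M) = -8 + (3 + f*M) = -8 + (3 + M*f) = -5 + M*f)
B = 147 (B = -5 + 19*8 = -5 + 152 = 147)
60 + B = 60 + 147 = 207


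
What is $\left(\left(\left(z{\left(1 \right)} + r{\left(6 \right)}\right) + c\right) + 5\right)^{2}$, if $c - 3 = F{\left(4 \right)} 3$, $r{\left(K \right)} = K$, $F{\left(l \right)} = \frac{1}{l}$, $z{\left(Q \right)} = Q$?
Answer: $\frac{3969}{16} \approx 248.06$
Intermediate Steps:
$c = \frac{15}{4}$ ($c = 3 + \frac{1}{4} \cdot 3 = 3 + \frac{3}{4} = \frac{15}{4} \approx 3.75$)
$\left(\left(\left(z{\left(1 \right)} + r{\left(6 \right)}\right) + c\right) + 5\right)^{2} = \left(\left(\left(1 + 6\right) + \frac{15}{4}\right) + 5\right)^{2} = \left(\left(7 + \frac{15}{4}\right) + 5\right)^{2} = \left(\frac{43}{4} + 5\right)^{2} = \left(\frac{63}{4}\right)^{2} = \frac{3969}{16}$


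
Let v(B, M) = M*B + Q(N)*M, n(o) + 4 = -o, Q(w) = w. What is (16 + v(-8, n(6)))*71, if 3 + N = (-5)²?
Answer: -8804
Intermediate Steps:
N = 22 (N = -3 + (-5)² = -3 + 25 = 22)
n(o) = -4 - o
v(B, M) = 22*M + B*M (v(B, M) = M*B + 22*M = B*M + 22*M = 22*M + B*M)
(16 + v(-8, n(6)))*71 = (16 + (-4 - 1*6)*(22 - 8))*71 = (16 + (-4 - 6)*14)*71 = (16 - 10*14)*71 = (16 - 140)*71 = -124*71 = -8804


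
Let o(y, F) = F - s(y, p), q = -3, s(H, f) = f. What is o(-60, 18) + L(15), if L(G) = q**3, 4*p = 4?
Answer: -10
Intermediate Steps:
p = 1 (p = (1/4)*4 = 1)
L(G) = -27 (L(G) = (-3)**3 = -27)
o(y, F) = -1 + F (o(y, F) = F - 1*1 = F - 1 = -1 + F)
o(-60, 18) + L(15) = (-1 + 18) - 27 = 17 - 27 = -10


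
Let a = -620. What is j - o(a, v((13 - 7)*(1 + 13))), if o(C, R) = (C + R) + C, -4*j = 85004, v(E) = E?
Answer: -20095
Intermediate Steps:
j = -21251 (j = -1/4*85004 = -21251)
o(C, R) = R + 2*C
j - o(a, v((13 - 7)*(1 + 13))) = -21251 - ((13 - 7)*(1 + 13) + 2*(-620)) = -21251 - (6*14 - 1240) = -21251 - (84 - 1240) = -21251 - 1*(-1156) = -21251 + 1156 = -20095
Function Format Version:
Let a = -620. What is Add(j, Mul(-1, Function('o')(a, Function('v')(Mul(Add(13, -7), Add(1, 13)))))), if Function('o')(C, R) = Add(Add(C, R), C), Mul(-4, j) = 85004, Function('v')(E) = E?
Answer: -20095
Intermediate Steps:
j = -21251 (j = Mul(Rational(-1, 4), 85004) = -21251)
Function('o')(C, R) = Add(R, Mul(2, C))
Add(j, Mul(-1, Function('o')(a, Function('v')(Mul(Add(13, -7), Add(1, 13)))))) = Add(-21251, Mul(-1, Add(Mul(Add(13, -7), Add(1, 13)), Mul(2, -620)))) = Add(-21251, Mul(-1, Add(Mul(6, 14), -1240))) = Add(-21251, Mul(-1, Add(84, -1240))) = Add(-21251, Mul(-1, -1156)) = Add(-21251, 1156) = -20095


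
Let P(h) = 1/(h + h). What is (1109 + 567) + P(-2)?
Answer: 6703/4 ≈ 1675.8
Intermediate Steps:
P(h) = 1/(2*h)
(1109 + 567) + P(-2) = (1109 + 567) + (½)/(-2) = 1676 + (½)*(-½) = 1676 - ¼ = 6703/4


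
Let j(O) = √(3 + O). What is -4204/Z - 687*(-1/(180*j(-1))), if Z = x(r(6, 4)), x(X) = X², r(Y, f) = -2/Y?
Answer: -37836 + 229*√2/120 ≈ -37833.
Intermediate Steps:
Z = ⅑ (Z = (-2/6)² = (-2*⅙)² = (-⅓)² = ⅑ ≈ 0.11111)
-4204/Z - 687*(-1/(180*j(-1))) = -4204/⅑ - 687*(-1/(180*√(3 - 1))) = -4204*9 - 687*(-√2/360) = -37836 - 687*(-√2/360) = -37836 - (-229)*√2/120 = -37836 + 229*√2/120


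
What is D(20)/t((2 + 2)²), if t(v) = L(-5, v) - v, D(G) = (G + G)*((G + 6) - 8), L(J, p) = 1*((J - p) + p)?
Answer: -240/7 ≈ -34.286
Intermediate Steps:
L(J, p) = J (L(J, p) = 1*J = J)
D(G) = 2*G*(-2 + G) (D(G) = (2*G)*((6 + G) - 8) = (2*G)*(-2 + G) = 2*G*(-2 + G))
t(v) = -5 - v
D(20)/t((2 + 2)²) = (2*20*(-2 + 20))/(-5 - (2 + 2)²) = (2*20*18)/(-5 - 1*4²) = 720/(-5 - 1*16) = 720/(-5 - 16) = 720/(-21) = 720*(-1/21) = -240/7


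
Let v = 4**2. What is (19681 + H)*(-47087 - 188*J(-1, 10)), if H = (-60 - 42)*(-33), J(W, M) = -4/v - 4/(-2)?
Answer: -1092796552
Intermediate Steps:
v = 16
J(W, M) = 7/4 (J(W, M) = -4/16 - 4/(-2) = -4*1/16 - 4*(-1/2) = -1/4 + 2 = 7/4)
H = 3366 (H = -102*(-33) = 3366)
(19681 + H)*(-47087 - 188*J(-1, 10)) = (19681 + 3366)*(-47087 - 188*7/4) = 23047*(-47087 - 329) = 23047*(-47416) = -1092796552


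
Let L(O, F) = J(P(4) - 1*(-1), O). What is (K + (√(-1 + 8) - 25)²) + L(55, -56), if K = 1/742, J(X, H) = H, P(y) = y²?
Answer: 509755/742 - 50*√7 ≈ 554.71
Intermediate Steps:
L(O, F) = O
K = 1/742 ≈ 0.0013477
(K + (√(-1 + 8) - 25)²) + L(55, -56) = (1/742 + (√(-1 + 8) - 25)²) + 55 = (1/742 + (√7 - 25)²) + 55 = (1/742 + (-25 + √7)²) + 55 = 40811/742 + (-25 + √7)²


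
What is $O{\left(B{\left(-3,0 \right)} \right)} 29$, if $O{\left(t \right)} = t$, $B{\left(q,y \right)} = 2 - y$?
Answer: $58$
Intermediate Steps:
$O{\left(B{\left(-3,0 \right)} \right)} 29 = \left(2 - 0\right) 29 = \left(2 + 0\right) 29 = 2 \cdot 29 = 58$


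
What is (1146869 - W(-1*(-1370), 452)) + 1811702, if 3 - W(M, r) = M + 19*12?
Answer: 2960166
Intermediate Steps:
W(M, r) = -225 - M (W(M, r) = 3 - (M + 19*12) = 3 - (M + 228) = 3 - (228 + M) = 3 + (-228 - M) = -225 - M)
(1146869 - W(-1*(-1370), 452)) + 1811702 = (1146869 - (-225 - (-1)*(-1370))) + 1811702 = (1146869 - (-225 - 1*1370)) + 1811702 = (1146869 - (-225 - 1370)) + 1811702 = (1146869 - 1*(-1595)) + 1811702 = (1146869 + 1595) + 1811702 = 1148464 + 1811702 = 2960166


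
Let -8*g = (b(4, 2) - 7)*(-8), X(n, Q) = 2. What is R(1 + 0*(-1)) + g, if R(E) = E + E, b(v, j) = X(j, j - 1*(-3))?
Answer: -3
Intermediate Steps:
b(v, j) = 2
g = -5 (g = -(2 - 7)*(-8)/8 = -(-5)*(-8)/8 = -⅛*40 = -5)
R(E) = 2*E
R(1 + 0*(-1)) + g = 2*(1 + 0*(-1)) - 5 = 2*(1 + 0) - 5 = 2*1 - 5 = 2 - 5 = -3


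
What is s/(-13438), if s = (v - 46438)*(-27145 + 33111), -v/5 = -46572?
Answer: -556096826/6719 ≈ -82765.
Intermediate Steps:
v = 232860 (v = -5*(-46572) = 232860)
s = 1112193652 (s = (232860 - 46438)*(-27145 + 33111) = 186422*5966 = 1112193652)
s/(-13438) = 1112193652/(-13438) = 1112193652*(-1/13438) = -556096826/6719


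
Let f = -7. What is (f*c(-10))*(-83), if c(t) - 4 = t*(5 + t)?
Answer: 31374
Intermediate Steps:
c(t) = 4 + t*(5 + t)
(f*c(-10))*(-83) = -7*(4 + (-10)**2 + 5*(-10))*(-83) = -7*(4 + 100 - 50)*(-83) = -7*54*(-83) = -378*(-83) = 31374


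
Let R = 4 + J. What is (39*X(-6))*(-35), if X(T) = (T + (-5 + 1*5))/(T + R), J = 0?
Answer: -4095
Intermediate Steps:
R = 4 (R = 4 + 0 = 4)
X(T) = T/(4 + T) (X(T) = (T + (-5 + 1*5))/(T + 4) = (T + (-5 + 5))/(4 + T) = (T + 0)/(4 + T) = T/(4 + T))
(39*X(-6))*(-35) = (39*(-6/(4 - 6)))*(-35) = (39*(-6/(-2)))*(-35) = (39*(-6*(-1/2)))*(-35) = (39*3)*(-35) = 117*(-35) = -4095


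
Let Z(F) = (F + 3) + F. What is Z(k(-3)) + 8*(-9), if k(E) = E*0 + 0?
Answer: -69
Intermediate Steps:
k(E) = 0 (k(E) = 0 + 0 = 0)
Z(F) = 3 + 2*F (Z(F) = (3 + F) + F = 3 + 2*F)
Z(k(-3)) + 8*(-9) = (3 + 2*0) + 8*(-9) = (3 + 0) - 72 = 3 - 72 = -69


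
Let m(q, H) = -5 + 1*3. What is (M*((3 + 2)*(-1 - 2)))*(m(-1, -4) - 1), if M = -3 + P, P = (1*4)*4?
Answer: 585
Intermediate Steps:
m(q, H) = -2 (m(q, H) = -5 + 3 = -2)
P = 16 (P = 4*4 = 16)
M = 13 (M = -3 + 16 = 13)
(M*((3 + 2)*(-1 - 2)))*(m(-1, -4) - 1) = (13*((3 + 2)*(-1 - 2)))*(-2 - 1) = (13*(5*(-3)))*(-3) = (13*(-15))*(-3) = -195*(-3) = 585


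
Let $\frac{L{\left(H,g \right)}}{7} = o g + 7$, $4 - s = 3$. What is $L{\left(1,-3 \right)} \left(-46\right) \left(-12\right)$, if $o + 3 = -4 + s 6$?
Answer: $38640$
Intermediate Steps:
$s = 1$ ($s = 4 - 3 = 1$)
$o = -1$ ($o = -3 + \left(-4 + 1 \cdot 6\right) = -3 + \left(-4 + 6\right) = -3 + 2 = -1$)
$L{\left(H,g \right)} = 49 - 7 g$ ($L{\left(H,g \right)} = 7 \left(- g + 7\right) = 7 \left(7 - g\right) = 49 - 7 g$)
$L{\left(1,-3 \right)} \left(-46\right) \left(-12\right) = \left(49 - -21\right) \left(-46\right) \left(-12\right) = \left(49 + 21\right) \left(-46\right) \left(-12\right) = 70 \left(-46\right) \left(-12\right) = \left(-3220\right) \left(-12\right) = 38640$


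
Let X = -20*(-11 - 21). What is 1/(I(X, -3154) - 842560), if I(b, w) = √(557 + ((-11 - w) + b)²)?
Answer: -421280/354946520977 - √14311646/709893041954 ≈ -1.1922e-6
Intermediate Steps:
X = 640 (X = -20*(-32) = 640)
I(b, w) = √(557 + (-11 + b - w)²)
1/(I(X, -3154) - 842560) = 1/(√(557 + (11 - 3154 - 1*640)²) - 842560) = 1/(√(557 + (11 - 3154 - 640)²) - 842560) = 1/(√(557 + (-3783)²) - 842560) = 1/(√(557 + 14311089) - 842560) = 1/(√14311646 - 842560) = 1/(-842560 + √14311646)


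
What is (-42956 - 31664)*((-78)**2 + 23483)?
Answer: -2206289540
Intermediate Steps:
(-42956 - 31664)*((-78)**2 + 23483) = -74620*(6084 + 23483) = -74620*29567 = -2206289540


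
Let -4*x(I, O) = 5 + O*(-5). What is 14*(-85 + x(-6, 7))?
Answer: -1085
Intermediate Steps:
x(I, O) = -5/4 + 5*O/4 (x(I, O) = -(5 + O*(-5))/4 = -(5 - 5*O)/4 = -5/4 + 5*O/4)
14*(-85 + x(-6, 7)) = 14*(-85 + (-5/4 + (5/4)*7)) = 14*(-85 + (-5/4 + 35/4)) = 14*(-85 + 15/2) = 14*(-155/2) = -1085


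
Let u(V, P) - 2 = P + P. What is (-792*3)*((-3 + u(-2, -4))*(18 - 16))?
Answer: 42768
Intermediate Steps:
u(V, P) = 2 + 2*P (u(V, P) = 2 + (P + P) = 2 + 2*P)
(-792*3)*((-3 + u(-2, -4))*(18 - 16)) = (-792*3)*((-3 + (2 + 2*(-4)))*(18 - 16)) = (-44*54)*((-3 + (2 - 8))*2) = -2376*(-3 - 6)*2 = -(-21384)*2 = -2376*(-18) = 42768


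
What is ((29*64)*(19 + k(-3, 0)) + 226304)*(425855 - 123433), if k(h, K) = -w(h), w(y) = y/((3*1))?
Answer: 79665212928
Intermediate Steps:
w(y) = y/3
k(h, K) = -h/3
((29*64)*(19 + k(-3, 0)) + 226304)*(425855 - 123433) = ((29*64)*(19 - 1/3*(-3)) + 226304)*(425855 - 123433) = (1856*(19 + 1) + 226304)*302422 = (1856*20 + 226304)*302422 = (37120 + 226304)*302422 = 263424*302422 = 79665212928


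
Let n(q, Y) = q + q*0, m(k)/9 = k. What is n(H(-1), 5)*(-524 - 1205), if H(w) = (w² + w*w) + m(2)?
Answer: -34580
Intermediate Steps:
m(k) = 9*k
H(w) = 18 + 2*w² (H(w) = (w² + w*w) + 9*2 = (w² + w²) + 18 = 2*w² + 18 = 18 + 2*w²)
n(q, Y) = q (n(q, Y) = q + 0 = q)
n(H(-1), 5)*(-524 - 1205) = (18 + 2*(-1)²)*(-524 - 1205) = (18 + 2*1)*(-1729) = (18 + 2)*(-1729) = 20*(-1729) = -34580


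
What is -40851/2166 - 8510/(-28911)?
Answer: -16849429/907554 ≈ -18.566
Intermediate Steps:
-40851/2166 - 8510/(-28911) = -40851*1/2166 - 8510*(-1/28911) = -13617/722 + 370/1257 = -16849429/907554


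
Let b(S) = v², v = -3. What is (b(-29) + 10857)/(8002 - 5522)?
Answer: 5433/1240 ≈ 4.3815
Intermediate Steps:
b(S) = 9 (b(S) = (-3)² = 9)
(b(-29) + 10857)/(8002 - 5522) = (9 + 10857)/(8002 - 5522) = 10866/2480 = 10866*(1/2480) = 5433/1240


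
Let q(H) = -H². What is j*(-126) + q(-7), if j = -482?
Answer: 60683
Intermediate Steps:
j*(-126) + q(-7) = -482*(-126) - 1*(-7)² = 60732 - 1*49 = 60732 - 49 = 60683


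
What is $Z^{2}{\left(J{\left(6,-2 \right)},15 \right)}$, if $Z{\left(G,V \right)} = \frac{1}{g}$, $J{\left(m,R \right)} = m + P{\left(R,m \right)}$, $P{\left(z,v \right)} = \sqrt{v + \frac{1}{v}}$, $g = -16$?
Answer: $\frac{1}{256} \approx 0.0039063$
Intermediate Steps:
$J{\left(m,R \right)} = m + \sqrt{m + \frac{1}{m}}$
$Z{\left(G,V \right)} = - \frac{1}{16}$ ($Z{\left(G,V \right)} = \frac{1}{-16} = - \frac{1}{16}$)
$Z^{2}{\left(J{\left(6,-2 \right)},15 \right)} = \left(- \frac{1}{16}\right)^{2} = \frac{1}{256}$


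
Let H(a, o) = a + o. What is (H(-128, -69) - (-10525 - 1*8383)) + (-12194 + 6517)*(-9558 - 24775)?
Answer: 194927152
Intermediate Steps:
(H(-128, -69) - (-10525 - 1*8383)) + (-12194 + 6517)*(-9558 - 24775) = ((-128 - 69) - (-10525 - 1*8383)) + (-12194 + 6517)*(-9558 - 24775) = (-197 - (-10525 - 8383)) - 5677*(-34333) = (-197 - 1*(-18908)) + 194908441 = (-197 + 18908) + 194908441 = 18711 + 194908441 = 194927152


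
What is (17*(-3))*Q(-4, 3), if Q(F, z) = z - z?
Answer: 0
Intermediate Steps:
Q(F, z) = 0
(17*(-3))*Q(-4, 3) = (17*(-3))*0 = -51*0 = 0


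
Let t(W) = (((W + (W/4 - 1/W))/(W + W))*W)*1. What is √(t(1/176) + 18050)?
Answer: √556391022/176 ≈ 134.02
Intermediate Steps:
t(W) = -1/(2*W) + 5*W/8 (t(W) = (((W + (W*(¼) - 1/W))/((2*W)))*W)*1 = (((W + (W/4 - 1/W))*(1/(2*W)))*W)*1 = (((W + (-1/W + W/4))*(1/(2*W)))*W)*1 = (((-1/W + 5*W/4)*(1/(2*W)))*W)*1 = (((-1/W + 5*W/4)/(2*W))*W)*1 = (-1/(2*W) + 5*W/8)*1 = -1/(2*W) + 5*W/8)
√(t(1/176) + 18050) = √((-4 + 5*(1/176)²)/(8*(1/176)) + 18050) = √((⅛)*176*(-4 + 5*(1/30976)) + 18050) = √((⅛)*176*(-4 + 5/30976) + 18050) = √((⅛)*176*(-123899/30976) + 18050) = √(-123899/1408 + 18050) = √(25290501/1408) = √556391022/176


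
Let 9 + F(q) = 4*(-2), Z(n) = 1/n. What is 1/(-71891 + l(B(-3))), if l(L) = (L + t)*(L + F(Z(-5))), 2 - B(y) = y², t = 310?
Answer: -1/79163 ≈ -1.2632e-5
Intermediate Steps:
F(q) = -17 (F(q) = -9 + 4*(-2) = -9 - 8 = -17)
B(y) = 2 - y²
l(L) = (-17 + L)*(310 + L) (l(L) = (L + 310)*(L - 17) = (310 + L)*(-17 + L) = (-17 + L)*(310 + L))
1/(-71891 + l(B(-3))) = 1/(-71891 + (-5270 + (2 - 1*(-3)²)² + 293*(2 - 1*(-3)²))) = 1/(-71891 + (-5270 + (2 - 1*9)² + 293*(2 - 1*9))) = 1/(-71891 + (-5270 + (2 - 9)² + 293*(2 - 9))) = 1/(-71891 + (-5270 + (-7)² + 293*(-7))) = 1/(-71891 + (-5270 + 49 - 2051)) = 1/(-71891 - 7272) = 1/(-79163) = -1/79163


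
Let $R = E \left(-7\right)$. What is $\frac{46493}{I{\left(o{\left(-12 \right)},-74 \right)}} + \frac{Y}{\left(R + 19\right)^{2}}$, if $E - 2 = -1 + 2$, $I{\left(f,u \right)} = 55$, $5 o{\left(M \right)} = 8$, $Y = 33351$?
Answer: $\frac{2020277}{220} \approx 9183.1$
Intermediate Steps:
$o{\left(M \right)} = \frac{8}{5}$ ($o{\left(M \right)} = \frac{1}{5} \cdot 8 = \frac{8}{5}$)
$E = 3$ ($E = 2 + \left(-1 + 2\right) = 2 + 1 = 3$)
$R = -21$ ($R = 3 \left(-7\right) = -21$)
$\frac{46493}{I{\left(o{\left(-12 \right)},-74 \right)}} + \frac{Y}{\left(R + 19\right)^{2}} = \frac{46493}{55} + \frac{33351}{\left(-21 + 19\right)^{2}} = 46493 \cdot \frac{1}{55} + \frac{33351}{\left(-2\right)^{2}} = \frac{46493}{55} + \frac{33351}{4} = \frac{2020277}{220}$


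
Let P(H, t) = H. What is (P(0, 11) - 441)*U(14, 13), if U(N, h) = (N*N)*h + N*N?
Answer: -1210104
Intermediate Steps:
U(N, h) = N**2 + h*N**2 (U(N, h) = N**2*h + N**2 = h*N**2 + N**2 = N**2 + h*N**2)
(P(0, 11) - 441)*U(14, 13) = (0 - 441)*(14**2*(1 + 13)) = -86436*14 = -441*2744 = -1210104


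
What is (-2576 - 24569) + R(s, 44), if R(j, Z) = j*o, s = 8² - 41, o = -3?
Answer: -27214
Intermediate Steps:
s = 23 (s = 64 - 41 = 23)
R(j, Z) = -3*j (R(j, Z) = j*(-3) = -3*j)
(-2576 - 24569) + R(s, 44) = (-2576 - 24569) - 3*23 = -27145 - 69 = -27214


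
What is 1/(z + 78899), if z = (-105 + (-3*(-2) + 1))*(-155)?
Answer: 1/94089 ≈ 1.0628e-5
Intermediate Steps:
z = 15190 (z = (-105 + (6 + 1))*(-155) = (-105 + 7)*(-155) = -98*(-155) = 15190)
1/(z + 78899) = 1/(15190 + 78899) = 1/94089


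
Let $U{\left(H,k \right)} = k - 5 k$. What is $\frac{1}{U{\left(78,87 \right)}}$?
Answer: $- \frac{1}{348} \approx -0.0028736$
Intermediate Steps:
$U{\left(H,k \right)} = - 4 k$
$\frac{1}{U{\left(78,87 \right)}} = \frac{1}{\left(-4\right) 87} = \frac{1}{-348} = - \frac{1}{348}$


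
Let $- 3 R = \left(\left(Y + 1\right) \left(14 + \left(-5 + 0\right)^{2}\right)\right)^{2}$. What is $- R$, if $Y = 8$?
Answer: $41067$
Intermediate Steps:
$R = -41067$ ($R = - \frac{\left(\left(8 + 1\right) \left(14 + \left(-5 + 0\right)^{2}\right)\right)^{2}}{3} = - \frac{\left(9 \left(14 + \left(-5\right)^{2}\right)\right)^{2}}{3} = - \frac{\left(9 \left(14 + 25\right)\right)^{2}}{3} = - \frac{\left(9 \cdot 39\right)^{2}}{3} = - \frac{351^{2}}{3} = \left(- \frac{1}{3}\right) 123201 = -41067$)
$- R = \left(-1\right) \left(-41067\right) = 41067$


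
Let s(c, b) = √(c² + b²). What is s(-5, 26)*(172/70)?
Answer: 86*√701/35 ≈ 65.056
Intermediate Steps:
s(c, b) = √(b² + c²)
s(-5, 26)*(172/70) = √(26² + (-5)²)*(172/70) = √(676 + 25)*(172*(1/70)) = √701*(86/35) = 86*√701/35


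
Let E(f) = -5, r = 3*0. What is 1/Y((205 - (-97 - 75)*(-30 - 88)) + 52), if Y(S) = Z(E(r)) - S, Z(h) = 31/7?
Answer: 7/140304 ≈ 4.9892e-5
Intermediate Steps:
r = 0
Z(h) = 31/7 (Z(h) = 31*(⅐) = 31/7)
Y(S) = 31/7 - S
1/Y((205 - (-97 - 75)*(-30 - 88)) + 52) = 1/(31/7 - ((205 - (-97 - 75)*(-30 - 88)) + 52)) = 1/(31/7 - ((205 - (-172)*(-118)) + 52)) = 1/(31/7 - ((205 - 1*20296) + 52)) = 1/(31/7 - ((205 - 20296) + 52)) = 1/(31/7 - (-20091 + 52)) = 1/(31/7 - 1*(-20039)) = 1/(31/7 + 20039) = 1/(140304/7) = 7/140304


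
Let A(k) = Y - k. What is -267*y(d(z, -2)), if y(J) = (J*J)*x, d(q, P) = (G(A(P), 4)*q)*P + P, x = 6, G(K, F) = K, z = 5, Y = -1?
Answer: -230688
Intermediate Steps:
A(k) = -1 - k
d(q, P) = P + P*q*(-1 - P) (d(q, P) = ((-1 - P)*q)*P + P = (q*(-1 - P))*P + P = P*q*(-1 - P) + P = P + P*q*(-1 - P))
y(J) = 6*J² (y(J) = (J*J)*6 = J²*6 = 6*J²)
-267*y(d(z, -2)) = -1602*(-2*(1 - 1*5 - 1*(-2)*5))² = -1602*(-2*(1 - 5 + 10))² = -1602*(-2*6)² = -1602*(-12)² = -1602*144 = -267*864 = -230688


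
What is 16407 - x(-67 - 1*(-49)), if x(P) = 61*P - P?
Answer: 17487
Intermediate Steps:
x(P) = 60*P
16407 - x(-67 - 1*(-49)) = 16407 - 60*(-67 - 1*(-49)) = 16407 - 60*(-67 + 49) = 16407 - 60*(-18) = 16407 - 1*(-1080) = 16407 + 1080 = 17487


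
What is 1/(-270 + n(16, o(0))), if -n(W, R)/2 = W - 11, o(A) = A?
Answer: -1/280 ≈ -0.0035714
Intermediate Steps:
n(W, R) = 22 - 2*W (n(W, R) = -2*(W - 11) = -2*(-11 + W) = 22 - 2*W)
1/(-270 + n(16, o(0))) = 1/(-270 + (22 - 2*16)) = 1/(-270 + (22 - 32)) = 1/(-270 - 10) = 1/(-280) = -1/280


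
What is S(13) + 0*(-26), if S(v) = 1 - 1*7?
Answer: -6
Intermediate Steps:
S(v) = -6 (S(v) = 1 - 7 = -6)
S(13) + 0*(-26) = -6 + 0*(-26) = -6 + 0 = -6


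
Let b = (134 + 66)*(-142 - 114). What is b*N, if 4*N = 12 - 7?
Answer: -64000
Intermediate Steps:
N = 5/4 (N = (12 - 7)/4 = (¼)*5 = 5/4 ≈ 1.2500)
b = -51200 (b = 200*(-256) = -51200)
b*N = -51200*5/4 = -64000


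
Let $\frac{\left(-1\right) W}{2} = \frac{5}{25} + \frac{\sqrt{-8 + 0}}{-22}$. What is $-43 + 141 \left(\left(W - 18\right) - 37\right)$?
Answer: $- \frac{39272}{5} + \frac{282 i \sqrt{2}}{11} \approx -7854.4 + 36.255 i$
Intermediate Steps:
$W = - \frac{2}{5} + \frac{2 i \sqrt{2}}{11}$ ($W = - 2 \left(\frac{5}{25} + \frac{\sqrt{-8 + 0}}{-22}\right) = - 2 \left(5 \cdot \frac{1}{25} + \sqrt{-8} \left(- \frac{1}{22}\right)\right) = - 2 \left(\frac{1}{5} + 2 i \sqrt{2} \left(- \frac{1}{22}\right)\right) = - 2 \left(\frac{1}{5} - \frac{i \sqrt{2}}{11}\right) = - \frac{2}{5} + \frac{2 i \sqrt{2}}{11} \approx -0.4 + 0.25713 i$)
$-43 + 141 \left(\left(W - 18\right) - 37\right) = -43 + 141 \left(\left(\left(- \frac{2}{5} + \frac{2 i \sqrt{2}}{11}\right) - 18\right) - 37\right) = -43 + 141 \left(\left(- \frac{92}{5} + \frac{2 i \sqrt{2}}{11}\right) - 37\right) = -43 + 141 \left(- \frac{277}{5} + \frac{2 i \sqrt{2}}{11}\right) = -43 - \left(\frac{39057}{5} - \frac{282 i \sqrt{2}}{11}\right) = - \frac{39272}{5} + \frac{282 i \sqrt{2}}{11}$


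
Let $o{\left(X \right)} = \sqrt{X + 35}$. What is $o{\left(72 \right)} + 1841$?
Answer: $1841 + \sqrt{107} \approx 1851.3$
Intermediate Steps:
$o{\left(X \right)} = \sqrt{35 + X}$
$o{\left(72 \right)} + 1841 = \sqrt{35 + 72} + 1841 = \sqrt{107} + 1841 = 1841 + \sqrt{107}$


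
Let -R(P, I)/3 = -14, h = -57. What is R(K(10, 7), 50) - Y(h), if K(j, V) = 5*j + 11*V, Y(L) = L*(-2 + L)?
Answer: -3321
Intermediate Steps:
R(P, I) = 42 (R(P, I) = -3*(-14) = 42)
R(K(10, 7), 50) - Y(h) = 42 - (-57)*(-2 - 57) = 42 - (-57)*(-59) = 42 - 1*3363 = 42 - 3363 = -3321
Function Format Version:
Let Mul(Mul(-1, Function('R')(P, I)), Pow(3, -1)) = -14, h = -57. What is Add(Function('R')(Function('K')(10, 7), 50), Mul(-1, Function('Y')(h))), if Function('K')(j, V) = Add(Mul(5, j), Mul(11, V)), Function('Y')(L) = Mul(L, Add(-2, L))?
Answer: -3321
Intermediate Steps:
Function('R')(P, I) = 42 (Function('R')(P, I) = Mul(-3, -14) = 42)
Add(Function('R')(Function('K')(10, 7), 50), Mul(-1, Function('Y')(h))) = Add(42, Mul(-1, Mul(-57, Add(-2, -57)))) = Add(42, Mul(-1, Mul(-57, -59))) = Add(42, Mul(-1, 3363)) = Add(42, -3363) = -3321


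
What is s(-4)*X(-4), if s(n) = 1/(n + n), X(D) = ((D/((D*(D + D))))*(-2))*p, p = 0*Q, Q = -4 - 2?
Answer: 0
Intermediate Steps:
Q = -6
p = 0 (p = 0*(-6) = 0)
X(D) = 0 (X(D) = ((D/((D*(D + D))))*(-2))*0 = ((D/((D*(2*D))))*(-2))*0 = ((D/((2*D²)))*(-2))*0 = ((D*(1/(2*D²)))*(-2))*0 = ((1/(2*D))*(-2))*0 = -1/D*0 = 0)
s(n) = 1/(2*n)
s(-4)*X(-4) = ((½)/(-4))*0 = ((½)*(-¼))*0 = -⅛*0 = 0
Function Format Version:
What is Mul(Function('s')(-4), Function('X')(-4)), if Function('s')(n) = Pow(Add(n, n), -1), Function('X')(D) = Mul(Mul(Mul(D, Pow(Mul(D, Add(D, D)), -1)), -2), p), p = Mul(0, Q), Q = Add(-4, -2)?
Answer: 0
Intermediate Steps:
Q = -6
p = 0 (p = Mul(0, -6) = 0)
Function('X')(D) = 0 (Function('X')(D) = Mul(Mul(Mul(D, Pow(Mul(D, Add(D, D)), -1)), -2), 0) = Mul(Mul(Mul(D, Pow(Mul(D, Mul(2, D)), -1)), -2), 0) = Mul(Mul(Mul(D, Pow(Mul(2, Pow(D, 2)), -1)), -2), 0) = Mul(Mul(Mul(D, Mul(Rational(1, 2), Pow(D, -2))), -2), 0) = Mul(Mul(Mul(Rational(1, 2), Pow(D, -1)), -2), 0) = Mul(Mul(-1, Pow(D, -1)), 0) = 0)
Function('s')(n) = Mul(Rational(1, 2), Pow(n, -1)) (Function('s')(n) = Pow(Mul(2, n), -1) = Mul(Rational(1, 2), Pow(n, -1)))
Mul(Function('s')(-4), Function('X')(-4)) = Mul(Mul(Rational(1, 2), Pow(-4, -1)), 0) = Mul(Mul(Rational(1, 2), Rational(-1, 4)), 0) = Mul(Rational(-1, 8), 0) = 0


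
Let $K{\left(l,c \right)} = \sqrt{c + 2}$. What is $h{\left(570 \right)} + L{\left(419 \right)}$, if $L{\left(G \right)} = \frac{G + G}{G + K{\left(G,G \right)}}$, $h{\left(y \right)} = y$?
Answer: $\frac{50090461}{87570} - \frac{419 \sqrt{421}}{87570} \approx 571.91$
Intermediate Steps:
$K{\left(l,c \right)} = \sqrt{2 + c}$
$L{\left(G \right)} = \frac{2 G}{G + \sqrt{2 + G}}$ ($L{\left(G \right)} = \frac{G + G}{G + \sqrt{2 + G}} = \frac{2 G}{G + \sqrt{2 + G}}$)
$h{\left(570 \right)} + L{\left(419 \right)} = 570 + 2 \cdot 419 \frac{1}{419 + \sqrt{2 + 419}} = 570 + 2 \cdot 419 \frac{1}{419 + \sqrt{421}} = 570 + \frac{838}{419 + \sqrt{421}}$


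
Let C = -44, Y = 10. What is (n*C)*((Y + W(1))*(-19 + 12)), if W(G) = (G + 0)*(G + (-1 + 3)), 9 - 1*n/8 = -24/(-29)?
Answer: 7591584/29 ≈ 2.6178e+5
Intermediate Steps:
n = 1896/29 (n = 72 - (-192)/(-29) = 72 - (-192)*(-1)/29 = 72 - 8*24/29 = 72 - 192/29 = 1896/29 ≈ 65.379)
W(G) = G*(2 + G) (W(G) = G*(G + 2) = G*(2 + G))
(n*C)*((Y + W(1))*(-19 + 12)) = ((1896/29)*(-44))*((10 + 1*(2 + 1))*(-19 + 12)) = -83424*(10 + 1*3)*(-7)/29 = -83424*(10 + 3)*(-7)/29 = -1084512*(-7)/29 = -83424/29*(-91) = 7591584/29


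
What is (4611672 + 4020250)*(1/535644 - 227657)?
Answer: -526301690176673827/267822 ≈ -1.9651e+12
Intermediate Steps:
(4611672 + 4020250)*(1/535644 - 227657) = 8631922*(1/535644 - 227657) = 8631922*(-121943106107/535644) = -526301690176673827/267822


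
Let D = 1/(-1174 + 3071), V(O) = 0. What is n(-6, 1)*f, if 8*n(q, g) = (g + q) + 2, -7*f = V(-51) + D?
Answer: 3/106232 ≈ 2.8240e-5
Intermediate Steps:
D = 1/1897 ≈ 0.00052715
f = -1/13279 (f = -(0 + 1/1897)/7 = -⅐*1/1897 = -1/13279 ≈ -7.5307e-5)
n(q, g) = ¼ + g/8 + q/8 (n(q, g) = ((g + q) + 2)/8 = (2 + g + q)/8 = ¼ + g/8 + q/8)
n(-6, 1)*f = (¼ + (⅛)*1 + (⅛)*(-6))*(-1/13279) = (¼ + ⅛ - ¾)*(-1/13279) = -3/8*(-1/13279) = 3/106232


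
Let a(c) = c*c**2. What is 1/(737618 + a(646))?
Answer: 1/270323754 ≈ 3.6993e-9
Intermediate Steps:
a(c) = c**3
1/(737618 + a(646)) = 1/(737618 + 646**3) = 1/(737618 + 269586136) = 1/270323754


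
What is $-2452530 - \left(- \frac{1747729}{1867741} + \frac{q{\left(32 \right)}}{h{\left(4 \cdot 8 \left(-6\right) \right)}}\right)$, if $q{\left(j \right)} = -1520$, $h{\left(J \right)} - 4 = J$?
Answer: $- \frac{215293096830627}{87783827} \approx -2.4525 \cdot 10^{6}$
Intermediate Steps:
$h{\left(J \right)} = 4 + J$
$-2452530 - \left(- \frac{1747729}{1867741} + \frac{q{\left(32 \right)}}{h{\left(4 \cdot 8 \left(-6\right) \right)}}\right) = -2452530 - \left(- \frac{1747729}{1867741} - \frac{1520}{4 + 4 \cdot 8 \left(-6\right)}\right) = -2452530 - \left(\left(-1747729\right) \frac{1}{1867741} - \frac{1520}{4 + 32 \left(-6\right)}\right) = -2452530 - \left(- \frac{1747729}{1867741} - \frac{1520}{4 - 192}\right) = -2452530 - \left(- \frac{1747729}{1867741} - \frac{1520}{-188}\right) = -2452530 - \left(- \frac{1747729}{1867741} - - \frac{380}{47}\right) = -2452530 - \left(- \frac{1747729}{1867741} + \frac{380}{47}\right) = -2452530 - \frac{627598317}{87783827} = - \frac{215293096830627}{87783827}$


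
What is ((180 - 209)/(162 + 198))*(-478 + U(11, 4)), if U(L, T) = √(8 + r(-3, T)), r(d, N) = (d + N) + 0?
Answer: 2755/72 ≈ 38.264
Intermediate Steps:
r(d, N) = N + d (r(d, N) = (N + d) + 0 = N + d)
U(L, T) = √(5 + T) (U(L, T) = √(8 + (T - 3)) = √(8 + (-3 + T)) = √(5 + T))
((180 - 209)/(162 + 198))*(-478 + U(11, 4)) = ((180 - 209)/(162 + 198))*(-478 + √(5 + 4)) = (-29/360)*(-478 + √9) = (-29*1/360)*(-478 + 3) = -29/360*(-475) = 2755/72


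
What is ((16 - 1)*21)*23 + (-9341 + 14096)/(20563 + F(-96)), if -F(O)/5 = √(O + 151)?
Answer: 1021180551865/140945198 + 7925*√55/140945198 ≈ 7245.2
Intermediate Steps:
F(O) = -5*√(151 + O) (F(O) = -5*√(O + 151) = -5*√(151 + O))
((16 - 1)*21)*23 + (-9341 + 14096)/(20563 + F(-96)) = ((16 - 1)*21)*23 + (-9341 + 14096)/(20563 - 5*√(151 - 96)) = (15*21)*23 + 4755/(20563 - 5*√55) = 315*23 + 4755/(20563 - 5*√55) = 7245 + 4755/(20563 - 5*√55)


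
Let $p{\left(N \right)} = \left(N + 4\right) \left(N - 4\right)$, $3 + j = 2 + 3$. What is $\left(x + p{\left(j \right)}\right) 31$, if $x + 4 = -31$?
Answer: $-1457$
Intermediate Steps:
$j = 2$ ($j = -3 + \left(2 + 3\right) = -3 + 5 = 2$)
$p{\left(N \right)} = \left(-4 + N\right) \left(4 + N\right)$ ($p{\left(N \right)} = \left(4 + N\right) \left(-4 + N\right) = \left(-4 + N\right) \left(4 + N\right)$)
$x = -35$ ($x = -4 - 31 = -35$)
$\left(x + p{\left(j \right)}\right) 31 = \left(-35 - \left(16 - 2^{2}\right)\right) 31 = \left(-35 + \left(-16 + 4\right)\right) 31 = \left(-35 - 12\right) 31 = \left(-47\right) 31 = -1457$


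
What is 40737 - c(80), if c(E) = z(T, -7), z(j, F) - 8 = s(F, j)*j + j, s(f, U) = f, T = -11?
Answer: 40663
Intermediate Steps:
z(j, F) = 8 + j + F*j (z(j, F) = 8 + (F*j + j) = 8 + (j + F*j) = 8 + j + F*j)
c(E) = 74 (c(E) = 8 - 11 - 7*(-11) = 8 - 11 + 77 = 74)
40737 - c(80) = 40737 - 1*74 = 40737 - 74 = 40663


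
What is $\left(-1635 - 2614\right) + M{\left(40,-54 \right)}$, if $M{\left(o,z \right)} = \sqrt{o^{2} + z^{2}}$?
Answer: $-4249 + 2 \sqrt{1129} \approx -4181.8$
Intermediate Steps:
$\left(-1635 - 2614\right) + M{\left(40,-54 \right)} = \left(-1635 - 2614\right) + \sqrt{40^{2} + \left(-54\right)^{2}} = -4249 + \sqrt{1600 + 2916} = -4249 + \sqrt{4516} = -4249 + 2 \sqrt{1129}$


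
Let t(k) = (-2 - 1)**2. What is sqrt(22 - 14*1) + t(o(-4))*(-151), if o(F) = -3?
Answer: -1359 + 2*sqrt(2) ≈ -1356.2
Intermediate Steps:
t(k) = 9 (t(k) = (-3)**2 = 9)
sqrt(22 - 14*1) + t(o(-4))*(-151) = sqrt(22 - 14*1) + 9*(-151) = sqrt(22 - 14) - 1359 = sqrt(8) - 1359 = 2*sqrt(2) - 1359 = -1359 + 2*sqrt(2)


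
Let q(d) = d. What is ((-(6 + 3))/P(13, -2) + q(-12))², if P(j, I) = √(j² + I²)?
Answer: 24993/173 + 216*√173/173 ≈ 160.89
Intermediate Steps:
P(j, I) = √(I² + j²)
((-(6 + 3))/P(13, -2) + q(-12))² = ((-(6 + 3))/(√((-2)² + 13²)) - 12)² = ((-1*9)/(√(4 + 169)) - 12)² = (-9*√173/173 - 12)² = (-12 - 9*√173/173)²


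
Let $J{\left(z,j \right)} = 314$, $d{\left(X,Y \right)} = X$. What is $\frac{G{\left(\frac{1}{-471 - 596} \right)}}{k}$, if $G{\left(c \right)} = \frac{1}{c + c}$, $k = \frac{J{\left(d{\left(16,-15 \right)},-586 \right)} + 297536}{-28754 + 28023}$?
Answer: $\frac{779977}{595700} \approx 1.3093$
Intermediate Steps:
$k = - \frac{297850}{731}$ ($k = \frac{314 + 297536}{-28754 + 28023} = \frac{297850}{-731} = 297850 \left(- \frac{1}{731}\right) = - \frac{297850}{731} \approx -407.46$)
$G{\left(c \right)} = \frac{1}{2 c}$
$\frac{G{\left(\frac{1}{-471 - 596} \right)}}{k} = \frac{\frac{1}{2} \frac{1}{\frac{1}{-471 - 596}}}{- \frac{297850}{731}} = \frac{1}{2 \frac{1}{-1067}} \left(- \frac{731}{297850}\right) = \frac{1}{2 \left(- \frac{1}{1067}\right)} \left(- \frac{731}{297850}\right) = \frac{1}{2} \left(-1067\right) \left(- \frac{731}{297850}\right) = \left(- \frac{1067}{2}\right) \left(- \frac{731}{297850}\right) = \frac{779977}{595700}$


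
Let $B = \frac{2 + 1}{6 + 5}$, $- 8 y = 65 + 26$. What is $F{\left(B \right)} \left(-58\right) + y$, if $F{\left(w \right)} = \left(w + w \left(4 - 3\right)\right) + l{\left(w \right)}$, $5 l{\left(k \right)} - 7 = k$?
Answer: $- \frac{1019}{8} \approx -127.38$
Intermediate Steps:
$y = - \frac{91}{8}$ ($y = - \frac{65 + 26}{8} = \left(- \frac{1}{8}\right) 91 = - \frac{91}{8} \approx -11.375$)
$l{\left(k \right)} = \frac{7}{5} + \frac{k}{5}$
$B = \frac{3}{11} \approx 0.27273$
$F{\left(w \right)} = \frac{7}{5} + \frac{11 w}{5}$ ($F{\left(w \right)} = \left(w + w \left(4 - 3\right)\right) + \left(\frac{7}{5} + \frac{w}{5}\right) = \left(w + w 1\right) + \left(\frac{7}{5} + \frac{w}{5}\right) = \left(w + w\right) + \left(\frac{7}{5} + \frac{w}{5}\right) = 2 w + \left(\frac{7}{5} + \frac{w}{5}\right) = \frac{7}{5} + \frac{11 w}{5}$)
$F{\left(B \right)} \left(-58\right) + y = \left(\frac{7}{5} + \frac{11}{5} \cdot \frac{3}{11}\right) \left(-58\right) - \frac{91}{8} = \left(\frac{7}{5} + \frac{3}{5}\right) \left(-58\right) - \frac{91}{8} = 2 \left(-58\right) - \frac{91}{8} = -116 - \frac{91}{8} = - \frac{1019}{8}$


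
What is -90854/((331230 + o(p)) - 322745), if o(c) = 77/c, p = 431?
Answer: -19579037/1828556 ≈ -10.707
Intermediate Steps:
-90854/((331230 + o(p)) - 322745) = -90854/((331230 + 77/431) - 322745) = -90854/(142760207/431 - 322745) = -90854/3657112/431 = -90854*431/3657112 = -19579037/1828556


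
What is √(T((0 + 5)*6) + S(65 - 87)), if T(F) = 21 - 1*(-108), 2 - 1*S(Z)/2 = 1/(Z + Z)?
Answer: √64394/22 ≈ 11.535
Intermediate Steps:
S(Z) = 4 - 1/Z (S(Z) = 4 - 2/(Z + Z) = 4 - 2*1/(2*Z) = 4 - 1/Z)
T(F) = 129 (T(F) = 21 + 108 = 129)
√(T((0 + 5)*6) + S(65 - 87)) = √(129 + (4 - 1/(65 - 87))) = √(129 + (4 - 1/(-22))) = √(129 + (4 - 1*(-1/22))) = √(129 + (4 + 1/22)) = √(129 + 89/22) = √(2927/22) = √64394/22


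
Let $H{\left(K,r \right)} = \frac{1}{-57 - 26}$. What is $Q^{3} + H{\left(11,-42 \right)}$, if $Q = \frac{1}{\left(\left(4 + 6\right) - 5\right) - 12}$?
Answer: $- \frac{426}{28469} \approx -0.014964$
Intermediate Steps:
$H{\left(K,r \right)} = - \frac{1}{83}$ ($H{\left(K,r \right)} = \frac{1}{-83} = - \frac{1}{83}$)
$Q = - \frac{1}{7}$ ($Q = \frac{1}{\left(10 - 5\right) - 12} = \frac{1}{5 - 12} = \frac{1}{-7} = - \frac{1}{7} \approx -0.14286$)
$Q^{3} + H{\left(11,-42 \right)} = \left(- \frac{1}{7}\right)^{3} - \frac{1}{83} = - \frac{1}{343} - \frac{1}{83} = - \frac{426}{28469}$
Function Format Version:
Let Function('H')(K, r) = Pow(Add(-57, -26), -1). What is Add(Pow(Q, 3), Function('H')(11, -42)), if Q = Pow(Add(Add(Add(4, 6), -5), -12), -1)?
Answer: Rational(-426, 28469) ≈ -0.014964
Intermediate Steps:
Function('H')(K, r) = Rational(-1, 83) (Function('H')(K, r) = Pow(-83, -1) = Rational(-1, 83))
Q = Rational(-1, 7) (Q = Pow(Add(Add(10, -5), -12), -1) = Pow(Add(5, -12), -1) = Pow(-7, -1) = Rational(-1, 7) ≈ -0.14286)
Add(Pow(Q, 3), Function('H')(11, -42)) = Add(Pow(Rational(-1, 7), 3), Rational(-1, 83)) = Add(Rational(-1, 343), Rational(-1, 83)) = Rational(-426, 28469)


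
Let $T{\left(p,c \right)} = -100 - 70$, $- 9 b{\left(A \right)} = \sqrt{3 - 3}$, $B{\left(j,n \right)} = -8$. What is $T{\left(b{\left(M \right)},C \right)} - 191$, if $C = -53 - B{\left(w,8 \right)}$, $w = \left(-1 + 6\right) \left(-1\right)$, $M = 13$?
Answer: $-361$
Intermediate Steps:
$w = -5$ ($w = 5 \left(-1\right) = -5$)
$b{\left(A \right)} = 0$ ($b{\left(A \right)} = - \frac{\sqrt{3 - 3}}{9} = - \frac{\sqrt{0}}{9} = \left(- \frac{1}{9}\right) 0 = 0$)
$C = -45$ ($C = -53 - -8 = -53 + 8 = -45$)
$T{\left(p,c \right)} = -170$
$T{\left(b{\left(M \right)},C \right)} - 191 = -170 - 191 = -361$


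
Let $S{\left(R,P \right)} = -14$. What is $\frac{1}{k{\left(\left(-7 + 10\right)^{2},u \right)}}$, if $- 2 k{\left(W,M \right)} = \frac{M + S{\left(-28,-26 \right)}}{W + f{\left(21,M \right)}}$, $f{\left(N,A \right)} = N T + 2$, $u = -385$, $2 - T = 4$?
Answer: $- \frac{62}{399} \approx -0.15539$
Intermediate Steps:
$T = -2$ ($T = 2 - 4 = -2$)
$f{\left(N,A \right)} = 2 - 2 N$ ($f{\left(N,A \right)} = N \left(-2\right) + 2 = - 2 N + 2 = 2 - 2 N$)
$k{\left(W,M \right)} = - \frac{-14 + M}{2 \left(-40 + W\right)}$ ($k{\left(W,M \right)} = - \frac{\left(M - 14\right) \frac{1}{W + \left(2 - 42\right)}}{2} = - \frac{\left(-14 + M\right) \frac{1}{W + \left(2 - 42\right)}}{2} = - \frac{\left(-14 + M\right) \frac{1}{W - 40}}{2} = - \frac{\left(-14 + M\right) \frac{1}{-40 + W}}{2} = - \frac{\frac{1}{-40 + W} \left(-14 + M\right)}{2} = - \frac{-14 + M}{2 \left(-40 + W\right)}$)
$\frac{1}{k{\left(\left(-7 + 10\right)^{2},u \right)}} = \frac{1}{\frac{1}{2} \frac{1}{-40 + \left(-7 + 10\right)^{2}} \left(14 - -385\right)} = \frac{1}{\frac{1}{2} \frac{1}{-40 + 3^{2}} \left(14 + 385\right)} = \frac{1}{\frac{1}{2} \frac{1}{-40 + 9} \cdot 399} = \frac{1}{\frac{1}{2} \frac{1}{-31} \cdot 399} = \frac{1}{\frac{1}{2} \left(- \frac{1}{31}\right) 399} = \frac{1}{- \frac{399}{62}} = - \frac{62}{399}$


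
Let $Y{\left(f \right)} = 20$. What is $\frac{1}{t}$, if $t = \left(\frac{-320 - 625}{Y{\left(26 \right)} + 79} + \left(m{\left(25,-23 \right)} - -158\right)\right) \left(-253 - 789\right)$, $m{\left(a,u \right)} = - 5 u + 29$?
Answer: $- \frac{11}{3352114} \approx -3.2815 \cdot 10^{-6}$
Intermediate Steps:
$m{\left(a,u \right)} = 29 - 5 u$
$t = - \frac{3352114}{11}$ ($t = \left(\frac{-320 - 625}{20 + 79} + \left(\left(29 - -115\right) - -158\right)\right) \left(-253 - 789\right) = \left(- \frac{945}{99} + \left(\left(29 + 115\right) + 158\right)\right) \left(-1042\right) = \left(\left(-945\right) \frac{1}{99} + \left(144 + 158\right)\right) \left(-1042\right) = \left(- \frac{105}{11} + 302\right) \left(-1042\right) = \frac{3217}{11} \left(-1042\right) = - \frac{3352114}{11} \approx -3.0474 \cdot 10^{5}$)
$\frac{1}{t} = \frac{1}{- \frac{3352114}{11}} = - \frac{11}{3352114}$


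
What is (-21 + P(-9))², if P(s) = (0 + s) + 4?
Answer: 676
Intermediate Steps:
P(s) = 4 + s (P(s) = s + 4 = 4 + s)
(-21 + P(-9))² = (-21 + (4 - 9))² = (-21 - 5)² = (-26)² = 676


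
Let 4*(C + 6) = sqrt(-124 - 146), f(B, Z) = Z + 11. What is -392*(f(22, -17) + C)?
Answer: 4704 - 294*I*sqrt(30) ≈ 4704.0 - 1610.3*I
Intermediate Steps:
f(B, Z) = 11 + Z
C = -6 + 3*I*sqrt(30)/4 (C = -6 + sqrt(-124 - 146)/4 = -6 + sqrt(-270)/4 = -6 + (3*I*sqrt(30))/4 = -6 + 3*I*sqrt(30)/4 ≈ -6.0 + 4.1079*I)
-392*(f(22, -17) + C) = -392*((11 - 17) + (-6 + 3*I*sqrt(30)/4)) = -392*(-6 + (-6 + 3*I*sqrt(30)/4)) = -392*(-12 + 3*I*sqrt(30)/4) = 4704 - 294*I*sqrt(30)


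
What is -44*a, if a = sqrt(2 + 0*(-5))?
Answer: -44*sqrt(2) ≈ -62.225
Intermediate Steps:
a = sqrt(2) (a = sqrt(2 + 0) = sqrt(2) ≈ 1.4142)
-44*a = -44*sqrt(2)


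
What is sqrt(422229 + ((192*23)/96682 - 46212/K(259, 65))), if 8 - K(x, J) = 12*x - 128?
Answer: 2*sqrt(136179895100730488643)/35917363 ≈ 649.80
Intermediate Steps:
K(x, J) = 136 - 12*x (K(x, J) = 8 - (12*x - 128) = 8 - (-128 + 12*x) = 8 + (128 - 12*x) = 136 - 12*x)
sqrt(422229 + ((192*23)/96682 - 46212/K(259, 65))) = sqrt(422229 + ((192*23)/96682 - 46212/(136 - 12*259))) = sqrt(422229 + (4416*(1/96682) - 46212/(136 - 3108))) = sqrt(422229 + (2208/48341 - 46212/(-2972))) = sqrt(422229 + (2208/48341 - 46212*(-1/2972))) = sqrt(422229 + (2208/48341 + 11553/743)) = sqrt(422229 + 560124117/35917363) = sqrt(15165912386244/35917363) = 2*sqrt(136179895100730488643)/35917363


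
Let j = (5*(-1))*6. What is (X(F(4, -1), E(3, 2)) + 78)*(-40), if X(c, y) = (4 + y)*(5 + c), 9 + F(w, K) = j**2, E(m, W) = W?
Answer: -218160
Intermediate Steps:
j = -30 (j = -5*6 = -30)
F(w, K) = 891 (F(w, K) = -9 + (-30)**2 = -9 + 900 = 891)
(X(F(4, -1), E(3, 2)) + 78)*(-40) = ((20 + 4*891 + 5*2 + 891*2) + 78)*(-40) = ((20 + 3564 + 10 + 1782) + 78)*(-40) = (5376 + 78)*(-40) = 5454*(-40) = -218160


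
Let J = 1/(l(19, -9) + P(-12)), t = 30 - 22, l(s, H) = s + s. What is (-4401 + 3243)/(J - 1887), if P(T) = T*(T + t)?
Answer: 99588/162281 ≈ 0.61368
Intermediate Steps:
l(s, H) = 2*s
t = 8
P(T) = T*(8 + T) (P(T) = T*(T + 8) = T*(8 + T))
J = 1/86 (J = 1/(2*19 - 12*(8 - 12)) = 1/(38 - 12*(-4)) = 1/(38 + 48) = 1/86 ≈ 0.011628)
(-4401 + 3243)/(J - 1887) = (-4401 + 3243)/(1/86 - 1887) = -1158/(-162281/86) = -1158*(-86/162281) = 99588/162281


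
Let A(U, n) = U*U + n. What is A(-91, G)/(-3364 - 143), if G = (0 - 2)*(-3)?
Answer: -8287/3507 ≈ -2.3630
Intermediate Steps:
G = 6 (G = -2*(-3) = 6)
A(U, n) = n + U**2 (A(U, n) = U**2 + n = n + U**2)
A(-91, G)/(-3364 - 143) = (6 + (-91)**2)/(-3364 - 143) = (6 + 8281)/(-3507) = 8287*(-1/3507) = -8287/3507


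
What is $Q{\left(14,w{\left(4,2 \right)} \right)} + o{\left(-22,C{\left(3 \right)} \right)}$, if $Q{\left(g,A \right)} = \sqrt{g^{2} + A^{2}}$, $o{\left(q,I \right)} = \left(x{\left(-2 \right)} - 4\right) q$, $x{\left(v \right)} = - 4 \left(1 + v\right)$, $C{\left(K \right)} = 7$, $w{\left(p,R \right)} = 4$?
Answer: $2 \sqrt{53} \approx 14.56$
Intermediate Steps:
$x{\left(v \right)} = -4 - 4 v$
$o{\left(q,I \right)} = 0$ ($o{\left(q,I \right)} = \left(\left(-4 - -8\right) - 4\right) q = \left(\left(-4 + 8\right) - 4\right) q = \left(4 - 4\right) q = 0 q = 0$)
$Q{\left(g,A \right)} = \sqrt{A^{2} + g^{2}}$
$Q{\left(14,w{\left(4,2 \right)} \right)} + o{\left(-22,C{\left(3 \right)} \right)} = \sqrt{4^{2} + 14^{2}} + 0 = \sqrt{16 + 196} + 0 = \sqrt{212} + 0 = 2 \sqrt{53} + 0 = 2 \sqrt{53}$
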